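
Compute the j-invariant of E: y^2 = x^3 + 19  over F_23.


Delta = -16(4 a^3 + 27 b^2) mod 23 = 11
-1728 * (4 a)^3 = -1728 * (4*0)^3 mod 23 = 0
j = 0 * 11^(-1) mod 23 = 0

j = 0 (mod 23)


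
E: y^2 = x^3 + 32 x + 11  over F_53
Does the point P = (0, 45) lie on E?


Check whether y^2 = x^3 + 32 x + 11 (mod 53) for (x, y) = (0, 45).
LHS: y^2 = 45^2 mod 53 = 11
RHS: x^3 + 32 x + 11 = 0^3 + 32*0 + 11 mod 53 = 11
LHS = RHS

Yes, on the curve


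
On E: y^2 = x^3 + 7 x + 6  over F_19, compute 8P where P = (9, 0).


k = 8 = 1000_2 (binary, LSB first: 0001)
Double-and-add from P = (9, 0):
  bit 0 = 0: acc unchanged = O
  bit 1 = 0: acc unchanged = O
  bit 2 = 0: acc unchanged = O
  bit 3 = 1: acc = O + O = O

8P = O


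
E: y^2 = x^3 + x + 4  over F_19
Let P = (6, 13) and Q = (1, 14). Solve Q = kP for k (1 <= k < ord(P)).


Enumerate multiples of P until we hit Q = (1, 14):
  1P = (6, 13)
  2P = (11, 15)
  3P = (9, 1)
  4P = (1, 5)
  5P = (10, 11)
  6P = (8, 7)
  7P = (14, 11)
  8P = (5, 1)
  9P = (0, 2)
  10P = (0, 17)
  11P = (5, 18)
  12P = (14, 8)
  13P = (8, 12)
  14P = (10, 8)
  15P = (1, 14)
Match found at i = 15.

k = 15


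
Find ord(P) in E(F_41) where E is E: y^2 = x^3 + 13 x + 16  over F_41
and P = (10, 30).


Compute successive multiples of P until we hit O:
  1P = (10, 30)
  2P = (39, 8)
  3P = (17, 5)
  4P = (5, 40)
  5P = (30, 10)
  6P = (2, 3)
  7P = (9, 40)
  8P = (40, 24)
  ... (continuing to 48P)
  48P = O

ord(P) = 48


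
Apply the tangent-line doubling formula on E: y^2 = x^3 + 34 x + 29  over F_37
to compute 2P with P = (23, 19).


Doubling: s = (3 x1^2 + a) / (2 y1)
s = (3*23^2 + 34) / (2*19) mod 37 = 30
x3 = s^2 - 2 x1 mod 37 = 30^2 - 2*23 = 3
y3 = s (x1 - x3) - y1 mod 37 = 30 * (23 - 3) - 19 = 26

2P = (3, 26)


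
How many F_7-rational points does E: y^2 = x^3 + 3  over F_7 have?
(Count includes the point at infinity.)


For each x in F_7, count y with y^2 = x^3 + 0 x + 3 mod 7:
  x = 1: RHS = 4, y in [2, 5]  -> 2 point(s)
  x = 2: RHS = 4, y in [2, 5]  -> 2 point(s)
  x = 3: RHS = 2, y in [3, 4]  -> 2 point(s)
  x = 4: RHS = 4, y in [2, 5]  -> 2 point(s)
  x = 5: RHS = 2, y in [3, 4]  -> 2 point(s)
  x = 6: RHS = 2, y in [3, 4]  -> 2 point(s)
Affine points: 12. Add the point at infinity: total = 13.

#E(F_7) = 13


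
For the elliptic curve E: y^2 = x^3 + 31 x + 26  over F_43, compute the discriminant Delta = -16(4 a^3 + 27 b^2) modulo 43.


4 a^3 + 27 b^2 = 4*31^3 + 27*26^2 = 119164 + 18252 = 137416
Delta = -16 * (137416) = -2198656
Delta mod 43 = 20

Delta = 20 (mod 43)


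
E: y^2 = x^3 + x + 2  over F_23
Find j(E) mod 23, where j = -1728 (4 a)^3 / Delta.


Delta = -16(4 a^3 + 27 b^2) mod 23 = 2
-1728 * (4 a)^3 = -1728 * (4*1)^3 mod 23 = 15
j = 15 * 2^(-1) mod 23 = 19

j = 19 (mod 23)


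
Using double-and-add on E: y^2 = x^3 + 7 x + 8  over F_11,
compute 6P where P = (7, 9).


k = 6 = 110_2 (binary, LSB first: 011)
Double-and-add from P = (7, 9):
  bit 0 = 0: acc unchanged = O
  bit 1 = 1: acc = O + (8, 2) = (8, 2)
  bit 2 = 1: acc = (8, 2) + (4, 10) = (3, 10)

6P = (3, 10)


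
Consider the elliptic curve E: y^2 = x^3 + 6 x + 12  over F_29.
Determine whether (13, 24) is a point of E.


Check whether y^2 = x^3 + 6 x + 12 (mod 29) for (x, y) = (13, 24).
LHS: y^2 = 24^2 mod 29 = 25
RHS: x^3 + 6 x + 12 = 13^3 + 6*13 + 12 mod 29 = 25
LHS = RHS

Yes, on the curve


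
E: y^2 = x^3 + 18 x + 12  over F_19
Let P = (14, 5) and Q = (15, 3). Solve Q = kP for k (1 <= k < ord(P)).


Enumerate multiples of P until we hit Q = (15, 3):
  1P = (14, 5)
  2P = (7, 5)
  3P = (17, 14)
  4P = (16, 8)
  5P = (15, 3)
Match found at i = 5.

k = 5


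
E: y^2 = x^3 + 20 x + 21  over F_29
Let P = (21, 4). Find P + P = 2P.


Doubling: s = (3 x1^2 + a) / (2 y1)
s = (3*21^2 + 20) / (2*4) mod 29 = 12
x3 = s^2 - 2 x1 mod 29 = 12^2 - 2*21 = 15
y3 = s (x1 - x3) - y1 mod 29 = 12 * (21 - 15) - 4 = 10

2P = (15, 10)


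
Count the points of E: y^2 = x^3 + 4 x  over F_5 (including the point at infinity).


For each x in F_5, count y with y^2 = x^3 + 4 x + 0 mod 5:
  x = 0: RHS = 0, y in [0]  -> 1 point(s)
  x = 1: RHS = 0, y in [0]  -> 1 point(s)
  x = 2: RHS = 1, y in [1, 4]  -> 2 point(s)
  x = 3: RHS = 4, y in [2, 3]  -> 2 point(s)
  x = 4: RHS = 0, y in [0]  -> 1 point(s)
Affine points: 7. Add the point at infinity: total = 8.

#E(F_5) = 8


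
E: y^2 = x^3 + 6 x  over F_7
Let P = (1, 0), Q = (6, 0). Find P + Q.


P != Q, so use the chord formula.
s = (y2 - y1) / (x2 - x1) = (0) / (5) mod 7 = 0
x3 = s^2 - x1 - x2 mod 7 = 0^2 - 1 - 6 = 0
y3 = s (x1 - x3) - y1 mod 7 = 0 * (1 - 0) - 0 = 0

P + Q = (0, 0)


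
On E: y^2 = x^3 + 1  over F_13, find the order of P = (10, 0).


Compute successive multiples of P until we hit O:
  1P = (10, 0)
  2P = O

ord(P) = 2


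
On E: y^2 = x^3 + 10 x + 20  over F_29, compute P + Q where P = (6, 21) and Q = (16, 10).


P != Q, so use the chord formula.
s = (y2 - y1) / (x2 - x1) = (18) / (10) mod 29 = 25
x3 = s^2 - x1 - x2 mod 29 = 25^2 - 6 - 16 = 23
y3 = s (x1 - x3) - y1 mod 29 = 25 * (6 - 23) - 21 = 18

P + Q = (23, 18)


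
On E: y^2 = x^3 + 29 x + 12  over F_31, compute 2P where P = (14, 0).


k = 2 = 10_2 (binary, LSB first: 01)
Double-and-add from P = (14, 0):
  bit 0 = 0: acc unchanged = O
  bit 1 = 1: acc = O + O = O

2P = O


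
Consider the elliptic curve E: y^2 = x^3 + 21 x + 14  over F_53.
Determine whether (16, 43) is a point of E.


Check whether y^2 = x^3 + 21 x + 14 (mod 53) for (x, y) = (16, 43).
LHS: y^2 = 43^2 mod 53 = 47
RHS: x^3 + 21 x + 14 = 16^3 + 21*16 + 14 mod 53 = 47
LHS = RHS

Yes, on the curve


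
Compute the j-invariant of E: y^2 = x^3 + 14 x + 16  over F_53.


Delta = -16(4 a^3 + 27 b^2) mod 53 = 45
-1728 * (4 a)^3 = -1728 * (4*14)^3 mod 53 = 37
j = 37 * 45^(-1) mod 53 = 2

j = 2 (mod 53)


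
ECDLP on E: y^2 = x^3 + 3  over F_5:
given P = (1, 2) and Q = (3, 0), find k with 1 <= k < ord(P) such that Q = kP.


Enumerate multiples of P until we hit Q = (3, 0):
  1P = (1, 2)
  2P = (2, 1)
  3P = (3, 0)
Match found at i = 3.

k = 3


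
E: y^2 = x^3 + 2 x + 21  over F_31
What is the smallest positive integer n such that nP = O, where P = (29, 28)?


Compute successive multiples of P until we hit O:
  1P = (29, 28)
  2P = (6, 1)
  3P = (4, 0)
  4P = (6, 30)
  5P = (29, 3)
  6P = O

ord(P) = 6


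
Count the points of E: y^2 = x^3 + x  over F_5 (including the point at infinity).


For each x in F_5, count y with y^2 = x^3 + 1 x + 0 mod 5:
  x = 0: RHS = 0, y in [0]  -> 1 point(s)
  x = 2: RHS = 0, y in [0]  -> 1 point(s)
  x = 3: RHS = 0, y in [0]  -> 1 point(s)
Affine points: 3. Add the point at infinity: total = 4.

#E(F_5) = 4


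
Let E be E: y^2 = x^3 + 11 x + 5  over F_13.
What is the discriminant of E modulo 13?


4 a^3 + 27 b^2 = 4*11^3 + 27*5^2 = 5324 + 675 = 5999
Delta = -16 * (5999) = -95984
Delta mod 13 = 8

Delta = 8 (mod 13)


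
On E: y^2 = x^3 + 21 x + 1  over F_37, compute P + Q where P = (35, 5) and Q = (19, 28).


P != Q, so use the chord formula.
s = (y2 - y1) / (x2 - x1) = (23) / (21) mod 37 = 24
x3 = s^2 - x1 - x2 mod 37 = 24^2 - 35 - 19 = 4
y3 = s (x1 - x3) - y1 mod 37 = 24 * (35 - 4) - 5 = 36

P + Q = (4, 36)


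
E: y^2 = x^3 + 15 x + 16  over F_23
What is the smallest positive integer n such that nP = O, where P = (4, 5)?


Compute successive multiples of P until we hit O:
  1P = (4, 5)
  2P = (8, 2)
  3P = (13, 19)
  4P = (7, 21)
  5P = (20, 17)
  6P = (1, 3)
  7P = (21, 22)
  8P = (22, 0)
  ... (continuing to 16P)
  16P = O

ord(P) = 16


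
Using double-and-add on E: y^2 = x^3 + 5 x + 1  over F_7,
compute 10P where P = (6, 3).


k = 10 = 1010_2 (binary, LSB first: 0101)
Double-and-add from P = (6, 3):
  bit 0 = 0: acc unchanged = O
  bit 1 = 1: acc = O + (3, 1) = (3, 1)
  bit 2 = 0: acc unchanged = (3, 1)
  bit 3 = 1: acc = (3, 1) + (5, 5) = (3, 6)

10P = (3, 6)


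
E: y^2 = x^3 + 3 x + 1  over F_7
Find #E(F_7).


For each x in F_7, count y with y^2 = x^3 + 3 x + 1 mod 7:
  x = 0: RHS = 1, y in [1, 6]  -> 2 point(s)
  x = 2: RHS = 1, y in [1, 6]  -> 2 point(s)
  x = 3: RHS = 2, y in [3, 4]  -> 2 point(s)
  x = 4: RHS = 0, y in [0]  -> 1 point(s)
  x = 5: RHS = 1, y in [1, 6]  -> 2 point(s)
  x = 6: RHS = 4, y in [2, 5]  -> 2 point(s)
Affine points: 11. Add the point at infinity: total = 12.

#E(F_7) = 12


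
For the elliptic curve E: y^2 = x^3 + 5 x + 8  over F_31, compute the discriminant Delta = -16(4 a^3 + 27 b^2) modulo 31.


4 a^3 + 27 b^2 = 4*5^3 + 27*8^2 = 500 + 1728 = 2228
Delta = -16 * (2228) = -35648
Delta mod 31 = 2

Delta = 2 (mod 31)


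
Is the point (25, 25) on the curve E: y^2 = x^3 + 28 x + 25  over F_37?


Check whether y^2 = x^3 + 28 x + 25 (mod 37) for (x, y) = (25, 25).
LHS: y^2 = 25^2 mod 37 = 33
RHS: x^3 + 28 x + 25 = 25^3 + 28*25 + 25 mod 37 = 33
LHS = RHS

Yes, on the curve


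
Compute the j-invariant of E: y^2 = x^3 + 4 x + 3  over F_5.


Delta = -16(4 a^3 + 27 b^2) mod 5 = 1
-1728 * (4 a)^3 = -1728 * (4*4)^3 mod 5 = 2
j = 2 * 1^(-1) mod 5 = 2

j = 2 (mod 5)


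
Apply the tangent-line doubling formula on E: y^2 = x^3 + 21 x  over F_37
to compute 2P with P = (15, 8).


Doubling: s = (3 x1^2 + a) / (2 y1)
s = (3*15^2 + 21) / (2*8) mod 37 = 25
x3 = s^2 - 2 x1 mod 37 = 25^2 - 2*15 = 3
y3 = s (x1 - x3) - y1 mod 37 = 25 * (15 - 3) - 8 = 33

2P = (3, 33)


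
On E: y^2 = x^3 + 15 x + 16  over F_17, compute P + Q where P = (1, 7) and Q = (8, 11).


P != Q, so use the chord formula.
s = (y2 - y1) / (x2 - x1) = (4) / (7) mod 17 = 3
x3 = s^2 - x1 - x2 mod 17 = 3^2 - 1 - 8 = 0
y3 = s (x1 - x3) - y1 mod 17 = 3 * (1 - 0) - 7 = 13

P + Q = (0, 13)


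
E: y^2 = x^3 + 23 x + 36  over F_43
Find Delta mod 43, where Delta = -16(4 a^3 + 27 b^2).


4 a^3 + 27 b^2 = 4*23^3 + 27*36^2 = 48668 + 34992 = 83660
Delta = -16 * (83660) = -1338560
Delta mod 43 = 30

Delta = 30 (mod 43)


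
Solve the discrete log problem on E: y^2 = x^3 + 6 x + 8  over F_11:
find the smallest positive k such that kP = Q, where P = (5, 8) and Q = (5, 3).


Enumerate multiples of P until we hit Q = (5, 3):
  1P = (5, 8)
  2P = (10, 10)
  3P = (1, 9)
  4P = (3, 8)
  5P = (3, 3)
  6P = (1, 2)
  7P = (10, 1)
  8P = (5, 3)
Match found at i = 8.

k = 8


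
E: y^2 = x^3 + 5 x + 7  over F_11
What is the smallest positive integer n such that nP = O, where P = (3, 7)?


Compute successive multiples of P until we hit O:
  1P = (3, 7)
  2P = (10, 10)
  3P = (2, 6)
  4P = (7, 0)
  5P = (2, 5)
  6P = (10, 1)
  7P = (3, 4)
  8P = O

ord(P) = 8


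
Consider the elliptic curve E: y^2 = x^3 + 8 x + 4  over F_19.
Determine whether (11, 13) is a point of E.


Check whether y^2 = x^3 + 8 x + 4 (mod 19) for (x, y) = (11, 13).
LHS: y^2 = 13^2 mod 19 = 17
RHS: x^3 + 8 x + 4 = 11^3 + 8*11 + 4 mod 19 = 17
LHS = RHS

Yes, on the curve


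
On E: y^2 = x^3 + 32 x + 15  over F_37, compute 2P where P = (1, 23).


Doubling: s = (3 x1^2 + a) / (2 y1)
s = (3*1^2 + 32) / (2*23) mod 37 = 8
x3 = s^2 - 2 x1 mod 37 = 8^2 - 2*1 = 25
y3 = s (x1 - x3) - y1 mod 37 = 8 * (1 - 25) - 23 = 7

2P = (25, 7)


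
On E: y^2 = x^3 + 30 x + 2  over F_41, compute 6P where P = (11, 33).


k = 6 = 110_2 (binary, LSB first: 011)
Double-and-add from P = (11, 33):
  bit 0 = 0: acc unchanged = O
  bit 1 = 1: acc = O + (11, 8) = (11, 8)
  bit 2 = 1: acc = (11, 8) + (11, 33) = O

6P = O


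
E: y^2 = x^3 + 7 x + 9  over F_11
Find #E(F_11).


For each x in F_11, count y with y^2 = x^3 + 7 x + 9 mod 11:
  x = 0: RHS = 9, y in [3, 8]  -> 2 point(s)
  x = 2: RHS = 9, y in [3, 8]  -> 2 point(s)
  x = 5: RHS = 4, y in [2, 9]  -> 2 point(s)
  x = 6: RHS = 3, y in [5, 6]  -> 2 point(s)
  x = 7: RHS = 5, y in [4, 7]  -> 2 point(s)
  x = 8: RHS = 5, y in [4, 7]  -> 2 point(s)
  x = 9: RHS = 9, y in [3, 8]  -> 2 point(s)
  x = 10: RHS = 1, y in [1, 10]  -> 2 point(s)
Affine points: 16. Add the point at infinity: total = 17.

#E(F_11) = 17


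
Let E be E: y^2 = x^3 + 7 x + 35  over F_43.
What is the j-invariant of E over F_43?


Delta = -16(4 a^3 + 27 b^2) mod 43 = 22
-1728 * (4 a)^3 = -1728 * (4*7)^3 mod 43 = 39
j = 39 * 22^(-1) mod 43 = 35

j = 35 (mod 43)


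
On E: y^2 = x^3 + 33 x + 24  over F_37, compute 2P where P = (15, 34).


Doubling: s = (3 x1^2 + a) / (2 y1)
s = (3*15^2 + 33) / (2*34) mod 37 = 30
x3 = s^2 - 2 x1 mod 37 = 30^2 - 2*15 = 19
y3 = s (x1 - x3) - y1 mod 37 = 30 * (15 - 19) - 34 = 31

2P = (19, 31)


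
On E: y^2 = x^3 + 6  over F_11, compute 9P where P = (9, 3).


k = 9 = 1001_2 (binary, LSB first: 1001)
Double-and-add from P = (9, 3):
  bit 0 = 1: acc = O + (9, 3) = (9, 3)
  bit 1 = 0: acc unchanged = (9, 3)
  bit 2 = 0: acc unchanged = (9, 3)
  bit 3 = 1: acc = (9, 3) + (4, 9) = (10, 7)

9P = (10, 7)


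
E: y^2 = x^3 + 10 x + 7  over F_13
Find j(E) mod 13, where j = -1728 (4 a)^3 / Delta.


Delta = -16(4 a^3 + 27 b^2) mod 13 = 8
-1728 * (4 a)^3 = -1728 * (4*10)^3 mod 13 = 1
j = 1 * 8^(-1) mod 13 = 5

j = 5 (mod 13)


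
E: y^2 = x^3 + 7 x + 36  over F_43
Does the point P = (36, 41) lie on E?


Check whether y^2 = x^3 + 7 x + 36 (mod 43) for (x, y) = (36, 41).
LHS: y^2 = 41^2 mod 43 = 4
RHS: x^3 + 7 x + 36 = 36^3 + 7*36 + 36 mod 43 = 31
LHS != RHS

No, not on the curve


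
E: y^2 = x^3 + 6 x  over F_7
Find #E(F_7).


For each x in F_7, count y with y^2 = x^3 + 6 x + 0 mod 7:
  x = 0: RHS = 0, y in [0]  -> 1 point(s)
  x = 1: RHS = 0, y in [0]  -> 1 point(s)
  x = 4: RHS = 4, y in [2, 5]  -> 2 point(s)
  x = 5: RHS = 1, y in [1, 6]  -> 2 point(s)
  x = 6: RHS = 0, y in [0]  -> 1 point(s)
Affine points: 7. Add the point at infinity: total = 8.

#E(F_7) = 8


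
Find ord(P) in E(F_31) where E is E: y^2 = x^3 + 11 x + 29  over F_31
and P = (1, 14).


Compute successive multiples of P until we hit O:
  1P = (1, 14)
  2P = (6, 30)
  3P = (2, 20)
  4P = (2, 11)
  5P = (6, 1)
  6P = (1, 17)
  7P = O

ord(P) = 7


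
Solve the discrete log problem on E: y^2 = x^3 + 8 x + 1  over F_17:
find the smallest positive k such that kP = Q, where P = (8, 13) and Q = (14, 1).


Enumerate multiples of P until we hit Q = (14, 1):
  1P = (8, 13)
  2P = (14, 1)
Match found at i = 2.

k = 2


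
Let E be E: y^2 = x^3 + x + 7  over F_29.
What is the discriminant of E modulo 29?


4 a^3 + 27 b^2 = 4*1^3 + 27*7^2 = 4 + 1323 = 1327
Delta = -16 * (1327) = -21232
Delta mod 29 = 25

Delta = 25 (mod 29)


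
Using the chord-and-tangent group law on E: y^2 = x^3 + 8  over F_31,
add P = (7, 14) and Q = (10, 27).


P != Q, so use the chord formula.
s = (y2 - y1) / (x2 - x1) = (13) / (3) mod 31 = 25
x3 = s^2 - x1 - x2 mod 31 = 25^2 - 7 - 10 = 19
y3 = s (x1 - x3) - y1 mod 31 = 25 * (7 - 19) - 14 = 27

P + Q = (19, 27)


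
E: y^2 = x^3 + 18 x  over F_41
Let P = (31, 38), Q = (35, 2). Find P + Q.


P != Q, so use the chord formula.
s = (y2 - y1) / (x2 - x1) = (5) / (4) mod 41 = 32
x3 = s^2 - x1 - x2 mod 41 = 32^2 - 31 - 35 = 15
y3 = s (x1 - x3) - y1 mod 41 = 32 * (31 - 15) - 38 = 23

P + Q = (15, 23)


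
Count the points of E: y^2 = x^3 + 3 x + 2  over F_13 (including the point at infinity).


For each x in F_13, count y with y^2 = x^3 + 3 x + 2 mod 13:
  x = 2: RHS = 3, y in [4, 9]  -> 2 point(s)
  x = 3: RHS = 12, y in [5, 8]  -> 2 point(s)
  x = 4: RHS = 0, y in [0]  -> 1 point(s)
  x = 5: RHS = 12, y in [5, 8]  -> 2 point(s)
  x = 9: RHS = 4, y in [2, 11]  -> 2 point(s)
  x = 11: RHS = 1, y in [1, 12]  -> 2 point(s)
Affine points: 11. Add the point at infinity: total = 12.

#E(F_13) = 12


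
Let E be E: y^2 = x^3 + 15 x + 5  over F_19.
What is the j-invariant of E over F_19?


Delta = -16(4 a^3 + 27 b^2) mod 19 = 3
-1728 * (4 a)^3 = -1728 * (4*15)^3 mod 19 = 8
j = 8 * 3^(-1) mod 19 = 9

j = 9 (mod 19)


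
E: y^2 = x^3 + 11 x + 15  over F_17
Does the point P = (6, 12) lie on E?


Check whether y^2 = x^3 + 11 x + 15 (mod 17) for (x, y) = (6, 12).
LHS: y^2 = 12^2 mod 17 = 8
RHS: x^3 + 11 x + 15 = 6^3 + 11*6 + 15 mod 17 = 8
LHS = RHS

Yes, on the curve


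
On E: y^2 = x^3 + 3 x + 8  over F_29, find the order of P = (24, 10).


Compute successive multiples of P until we hit O:
  1P = (24, 10)
  2P = (11, 3)
  3P = (19, 15)
  4P = (16, 11)
  5P = (23, 8)
  6P = (15, 8)
  7P = (28, 2)
  8P = (10, 20)
  ... (continuing to 35P)
  35P = O

ord(P) = 35


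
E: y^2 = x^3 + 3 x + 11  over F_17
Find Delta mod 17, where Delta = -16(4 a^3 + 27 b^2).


4 a^3 + 27 b^2 = 4*3^3 + 27*11^2 = 108 + 3267 = 3375
Delta = -16 * (3375) = -54000
Delta mod 17 = 9

Delta = 9 (mod 17)


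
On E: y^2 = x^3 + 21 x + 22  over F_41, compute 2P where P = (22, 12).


k = 2 = 10_2 (binary, LSB first: 01)
Double-and-add from P = (22, 12):
  bit 0 = 0: acc unchanged = O
  bit 1 = 1: acc = O + (22, 29) = (22, 29)

2P = (22, 29)


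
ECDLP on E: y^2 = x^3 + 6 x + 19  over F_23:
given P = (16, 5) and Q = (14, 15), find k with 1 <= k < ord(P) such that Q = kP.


Enumerate multiples of P until we hit Q = (14, 15):
  1P = (16, 5)
  2P = (22, 9)
  3P = (11, 6)
  4P = (8, 21)
  5P = (3, 15)
  6P = (5, 6)
  7P = (6, 15)
  8P = (2, 4)
  9P = (7, 17)
  10P = (12, 5)
  11P = (18, 18)
  12P = (14, 8)
  13P = (1, 7)
  14P = (19, 0)
  15P = (1, 16)
  16P = (14, 15)
Match found at i = 16.

k = 16


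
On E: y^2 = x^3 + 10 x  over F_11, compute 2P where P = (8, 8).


Doubling: s = (3 x1^2 + a) / (2 y1)
s = (3*8^2 + 10) / (2*8) mod 11 = 3
x3 = s^2 - 2 x1 mod 11 = 3^2 - 2*8 = 4
y3 = s (x1 - x3) - y1 mod 11 = 3 * (8 - 4) - 8 = 4

2P = (4, 4)


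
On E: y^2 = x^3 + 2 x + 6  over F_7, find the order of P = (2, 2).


Compute successive multiples of P until we hit O:
  1P = (2, 2)
  2P = (3, 5)
  3P = (4, 6)
  4P = (5, 6)
  5P = (1, 4)
  6P = (1, 3)
  7P = (5, 1)
  8P = (4, 1)
  ... (continuing to 11P)
  11P = O

ord(P) = 11


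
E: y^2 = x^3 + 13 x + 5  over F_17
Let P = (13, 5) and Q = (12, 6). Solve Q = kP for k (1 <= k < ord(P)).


Enumerate multiples of P until we hit Q = (12, 6):
  1P = (13, 5)
  2P = (9, 16)
  3P = (10, 8)
  4P = (12, 11)
  5P = (11, 0)
  6P = (12, 6)
Match found at i = 6.

k = 6


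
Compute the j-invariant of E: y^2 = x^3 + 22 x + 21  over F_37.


Delta = -16(4 a^3 + 27 b^2) mod 37 = 32
-1728 * (4 a)^3 = -1728 * (4*22)^3 mod 37 = 29
j = 29 * 32^(-1) mod 37 = 9

j = 9 (mod 37)


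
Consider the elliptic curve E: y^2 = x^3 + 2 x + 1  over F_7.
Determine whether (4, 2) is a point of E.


Check whether y^2 = x^3 + 2 x + 1 (mod 7) for (x, y) = (4, 2).
LHS: y^2 = 2^2 mod 7 = 4
RHS: x^3 + 2 x + 1 = 4^3 + 2*4 + 1 mod 7 = 3
LHS != RHS

No, not on the curve


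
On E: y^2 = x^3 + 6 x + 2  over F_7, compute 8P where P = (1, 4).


k = 8 = 1000_2 (binary, LSB first: 0001)
Double-and-add from P = (1, 4):
  bit 0 = 0: acc unchanged = O
  bit 1 = 0: acc unchanged = O
  bit 2 = 0: acc unchanged = O
  bit 3 = 1: acc = O + (1, 3) = (1, 3)

8P = (1, 3)


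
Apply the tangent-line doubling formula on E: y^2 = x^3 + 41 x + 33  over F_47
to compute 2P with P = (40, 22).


Doubling: s = (3 x1^2 + a) / (2 y1)
s = (3*40^2 + 41) / (2*22) mod 47 = 0
x3 = s^2 - 2 x1 mod 47 = 0^2 - 2*40 = 14
y3 = s (x1 - x3) - y1 mod 47 = 0 * (40 - 14) - 22 = 25

2P = (14, 25)


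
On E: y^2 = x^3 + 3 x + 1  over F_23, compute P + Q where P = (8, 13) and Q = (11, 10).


P != Q, so use the chord formula.
s = (y2 - y1) / (x2 - x1) = (20) / (3) mod 23 = 22
x3 = s^2 - x1 - x2 mod 23 = 22^2 - 8 - 11 = 5
y3 = s (x1 - x3) - y1 mod 23 = 22 * (8 - 5) - 13 = 7

P + Q = (5, 7)


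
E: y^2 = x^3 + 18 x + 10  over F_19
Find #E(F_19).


For each x in F_19, count y with y^2 = x^3 + 18 x + 10 mod 19:
  x = 2: RHS = 16, y in [4, 15]  -> 2 point(s)
  x = 5: RHS = 16, y in [4, 15]  -> 2 point(s)
  x = 6: RHS = 11, y in [7, 12]  -> 2 point(s)
  x = 7: RHS = 4, y in [2, 17]  -> 2 point(s)
  x = 8: RHS = 1, y in [1, 18]  -> 2 point(s)
  x = 11: RHS = 0, y in [0]  -> 1 point(s)
  x = 12: RHS = 16, y in [4, 15]  -> 2 point(s)
  x = 13: RHS = 9, y in [3, 16]  -> 2 point(s)
  x = 14: RHS = 4, y in [2, 17]  -> 2 point(s)
  x = 15: RHS = 7, y in [8, 11]  -> 2 point(s)
  x = 16: RHS = 5, y in [9, 10]  -> 2 point(s)
  x = 17: RHS = 4, y in [2, 17]  -> 2 point(s)
Affine points: 23. Add the point at infinity: total = 24.

#E(F_19) = 24


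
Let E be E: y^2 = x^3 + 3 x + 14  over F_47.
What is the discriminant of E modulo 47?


4 a^3 + 27 b^2 = 4*3^3 + 27*14^2 = 108 + 5292 = 5400
Delta = -16 * (5400) = -86400
Delta mod 47 = 33

Delta = 33 (mod 47)


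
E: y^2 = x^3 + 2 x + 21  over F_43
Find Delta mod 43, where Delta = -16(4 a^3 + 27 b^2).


4 a^3 + 27 b^2 = 4*2^3 + 27*21^2 = 32 + 11907 = 11939
Delta = -16 * (11939) = -191024
Delta mod 43 = 25

Delta = 25 (mod 43)


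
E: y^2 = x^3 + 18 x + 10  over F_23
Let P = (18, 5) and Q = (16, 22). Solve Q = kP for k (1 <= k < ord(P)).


Enumerate multiples of P until we hit Q = (16, 22):
  1P = (18, 5)
  2P = (13, 7)
  3P = (17, 13)
  4P = (6, 14)
  5P = (1, 11)
  6P = (5, 8)
  7P = (4, 13)
  8P = (14, 19)
  9P = (9, 21)
  10P = (2, 10)
  11P = (19, 14)
  12P = (21, 14)
  13P = (16, 1)
  14P = (16, 22)
Match found at i = 14.

k = 14


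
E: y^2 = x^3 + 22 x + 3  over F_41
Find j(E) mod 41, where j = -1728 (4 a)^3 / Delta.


Delta = -16(4 a^3 + 27 b^2) mod 41 = 37
-1728 * (4 a)^3 = -1728 * (4*22)^3 mod 41 = 16
j = 16 * 37^(-1) mod 41 = 37

j = 37 (mod 41)


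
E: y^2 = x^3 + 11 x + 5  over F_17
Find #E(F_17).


For each x in F_17, count y with y^2 = x^3 + 11 x + 5 mod 17:
  x = 1: RHS = 0, y in [0]  -> 1 point(s)
  x = 2: RHS = 1, y in [1, 16]  -> 2 point(s)
  x = 5: RHS = 15, y in [7, 10]  -> 2 point(s)
  x = 6: RHS = 15, y in [7, 10]  -> 2 point(s)
  x = 7: RHS = 0, y in [0]  -> 1 point(s)
  x = 9: RHS = 0, y in [0]  -> 1 point(s)
  x = 13: RHS = 16, y in [4, 13]  -> 2 point(s)
  x = 14: RHS = 13, y in [8, 9]  -> 2 point(s)
  x = 15: RHS = 9, y in [3, 14]  -> 2 point(s)
Affine points: 15. Add the point at infinity: total = 16.

#E(F_17) = 16


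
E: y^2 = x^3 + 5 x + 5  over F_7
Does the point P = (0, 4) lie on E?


Check whether y^2 = x^3 + 5 x + 5 (mod 7) for (x, y) = (0, 4).
LHS: y^2 = 4^2 mod 7 = 2
RHS: x^3 + 5 x + 5 = 0^3 + 5*0 + 5 mod 7 = 5
LHS != RHS

No, not on the curve


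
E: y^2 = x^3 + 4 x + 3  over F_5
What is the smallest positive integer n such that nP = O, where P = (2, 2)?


Compute successive multiples of P until we hit O:
  1P = (2, 2)
  2P = (2, 3)
  3P = O

ord(P) = 3


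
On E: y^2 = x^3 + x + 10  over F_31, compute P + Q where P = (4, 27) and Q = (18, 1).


P != Q, so use the chord formula.
s = (y2 - y1) / (x2 - x1) = (5) / (14) mod 31 = 7
x3 = s^2 - x1 - x2 mod 31 = 7^2 - 4 - 18 = 27
y3 = s (x1 - x3) - y1 mod 31 = 7 * (4 - 27) - 27 = 29

P + Q = (27, 29)


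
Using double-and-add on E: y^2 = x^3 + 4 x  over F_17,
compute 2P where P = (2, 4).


k = 2 = 10_2 (binary, LSB first: 01)
Double-and-add from P = (2, 4):
  bit 0 = 0: acc unchanged = O
  bit 1 = 1: acc = O + (0, 0) = (0, 0)

2P = (0, 0)


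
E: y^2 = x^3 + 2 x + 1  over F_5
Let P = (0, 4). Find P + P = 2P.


Doubling: s = (3 x1^2 + a) / (2 y1)
s = (3*0^2 + 2) / (2*4) mod 5 = 4
x3 = s^2 - 2 x1 mod 5 = 4^2 - 2*0 = 1
y3 = s (x1 - x3) - y1 mod 5 = 4 * (0 - 1) - 4 = 2

2P = (1, 2)


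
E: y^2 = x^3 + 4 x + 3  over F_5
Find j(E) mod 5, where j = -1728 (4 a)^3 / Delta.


Delta = -16(4 a^3 + 27 b^2) mod 5 = 1
-1728 * (4 a)^3 = -1728 * (4*4)^3 mod 5 = 2
j = 2 * 1^(-1) mod 5 = 2

j = 2 (mod 5)


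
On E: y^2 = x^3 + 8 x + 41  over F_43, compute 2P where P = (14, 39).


Doubling: s = (3 x1^2 + a) / (2 y1)
s = (3*14^2 + 8) / (2*39) mod 43 = 33
x3 = s^2 - 2 x1 mod 43 = 33^2 - 2*14 = 29
y3 = s (x1 - x3) - y1 mod 43 = 33 * (14 - 29) - 39 = 25

2P = (29, 25)


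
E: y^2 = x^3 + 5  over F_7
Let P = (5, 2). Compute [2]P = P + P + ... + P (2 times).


k = 2 = 10_2 (binary, LSB first: 01)
Double-and-add from P = (5, 2):
  bit 0 = 0: acc unchanged = O
  bit 1 = 1: acc = O + (6, 2) = (6, 2)

2P = (6, 2)


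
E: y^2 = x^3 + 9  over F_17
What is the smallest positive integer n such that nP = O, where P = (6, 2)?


Compute successive multiples of P until we hit O:
  1P = (6, 2)
  2P = (3, 11)
  3P = (0, 14)
  4P = (15, 16)
  5P = (15, 1)
  6P = (0, 3)
  7P = (3, 6)
  8P = (6, 15)
  ... (continuing to 9P)
  9P = O

ord(P) = 9


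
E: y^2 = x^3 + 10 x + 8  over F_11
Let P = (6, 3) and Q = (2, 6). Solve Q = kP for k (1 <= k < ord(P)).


Enumerate multiples of P until we hit Q = (2, 6):
  1P = (6, 3)
  2P = (2, 6)
Match found at i = 2.

k = 2


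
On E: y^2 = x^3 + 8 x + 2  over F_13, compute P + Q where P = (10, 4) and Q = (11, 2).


P != Q, so use the chord formula.
s = (y2 - y1) / (x2 - x1) = (11) / (1) mod 13 = 11
x3 = s^2 - x1 - x2 mod 13 = 11^2 - 10 - 11 = 9
y3 = s (x1 - x3) - y1 mod 13 = 11 * (10 - 9) - 4 = 7

P + Q = (9, 7)


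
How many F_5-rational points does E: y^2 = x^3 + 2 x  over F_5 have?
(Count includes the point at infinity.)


For each x in F_5, count y with y^2 = x^3 + 2 x + 0 mod 5:
  x = 0: RHS = 0, y in [0]  -> 1 point(s)
Affine points: 1. Add the point at infinity: total = 2.

#E(F_5) = 2


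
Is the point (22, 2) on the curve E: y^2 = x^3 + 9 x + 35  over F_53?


Check whether y^2 = x^3 + 9 x + 35 (mod 53) for (x, y) = (22, 2).
LHS: y^2 = 2^2 mod 53 = 4
RHS: x^3 + 9 x + 35 = 22^3 + 9*22 + 35 mod 53 = 16
LHS != RHS

No, not on the curve


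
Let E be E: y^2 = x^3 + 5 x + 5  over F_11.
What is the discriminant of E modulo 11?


4 a^3 + 27 b^2 = 4*5^3 + 27*5^2 = 500 + 675 = 1175
Delta = -16 * (1175) = -18800
Delta mod 11 = 10

Delta = 10 (mod 11)


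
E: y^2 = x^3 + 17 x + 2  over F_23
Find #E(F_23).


For each x in F_23, count y with y^2 = x^3 + 17 x + 2 mod 23:
  x = 0: RHS = 2, y in [5, 18]  -> 2 point(s)
  x = 7: RHS = 4, y in [2, 21]  -> 2 point(s)
  x = 8: RHS = 6, y in [11, 12]  -> 2 point(s)
  x = 11: RHS = 2, y in [5, 18]  -> 2 point(s)
  x = 12: RHS = 2, y in [5, 18]  -> 2 point(s)
  x = 16: RHS = 0, y in [0]  -> 1 point(s)
  x = 17: RHS = 6, y in [11, 12]  -> 2 point(s)
  x = 19: RHS = 8, y in [10, 13]  -> 2 point(s)
  x = 20: RHS = 16, y in [4, 19]  -> 2 point(s)
  x = 21: RHS = 6, y in [11, 12]  -> 2 point(s)
Affine points: 19. Add the point at infinity: total = 20.

#E(F_23) = 20


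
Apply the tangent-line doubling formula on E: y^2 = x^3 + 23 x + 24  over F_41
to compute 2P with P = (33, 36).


Doubling: s = (3 x1^2 + a) / (2 y1)
s = (3*33^2 + 23) / (2*36) mod 41 = 40
x3 = s^2 - 2 x1 mod 41 = 40^2 - 2*33 = 17
y3 = s (x1 - x3) - y1 mod 41 = 40 * (33 - 17) - 36 = 30

2P = (17, 30)


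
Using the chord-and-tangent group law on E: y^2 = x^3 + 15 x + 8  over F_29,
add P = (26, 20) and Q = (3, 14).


P != Q, so use the chord formula.
s = (y2 - y1) / (x2 - x1) = (23) / (6) mod 29 = 28
x3 = s^2 - x1 - x2 mod 29 = 28^2 - 26 - 3 = 1
y3 = s (x1 - x3) - y1 mod 29 = 28 * (26 - 1) - 20 = 13

P + Q = (1, 13)


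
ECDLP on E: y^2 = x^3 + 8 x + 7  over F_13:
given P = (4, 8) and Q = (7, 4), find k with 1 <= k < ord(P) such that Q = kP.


Enumerate multiples of P until we hit Q = (7, 4):
  1P = (4, 8)
  2P = (1, 9)
  3P = (11, 3)
  4P = (7, 9)
  5P = (5, 9)
  6P = (5, 4)
  7P = (7, 4)
Match found at i = 7.

k = 7


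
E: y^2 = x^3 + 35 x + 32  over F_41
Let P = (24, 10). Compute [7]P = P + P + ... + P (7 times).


k = 7 = 111_2 (binary, LSB first: 111)
Double-and-add from P = (24, 10):
  bit 0 = 1: acc = O + (24, 10) = (24, 10)
  bit 1 = 1: acc = (24, 10) + (34, 31) = (28, 39)
  bit 2 = 1: acc = (28, 39) + (39, 35) = (7, 13)

7P = (7, 13)


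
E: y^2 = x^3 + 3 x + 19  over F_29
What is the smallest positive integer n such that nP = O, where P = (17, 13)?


Compute successive multiples of P until we hit O:
  1P = (17, 13)
  2P = (24, 16)
  3P = (16, 4)
  4P = (19, 27)
  5P = (13, 15)
  6P = (21, 18)
  7P = (27, 18)
  8P = (7, 21)
  ... (continuing to 29P)
  29P = O

ord(P) = 29


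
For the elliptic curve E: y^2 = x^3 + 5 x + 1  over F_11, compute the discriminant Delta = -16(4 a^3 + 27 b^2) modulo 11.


4 a^3 + 27 b^2 = 4*5^3 + 27*1^2 = 500 + 27 = 527
Delta = -16 * (527) = -8432
Delta mod 11 = 5

Delta = 5 (mod 11)


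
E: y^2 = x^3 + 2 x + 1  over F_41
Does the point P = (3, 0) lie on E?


Check whether y^2 = x^3 + 2 x + 1 (mod 41) for (x, y) = (3, 0).
LHS: y^2 = 0^2 mod 41 = 0
RHS: x^3 + 2 x + 1 = 3^3 + 2*3 + 1 mod 41 = 34
LHS != RHS

No, not on the curve


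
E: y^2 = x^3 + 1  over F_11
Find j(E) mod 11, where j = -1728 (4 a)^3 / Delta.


Delta = -16(4 a^3 + 27 b^2) mod 11 = 8
-1728 * (4 a)^3 = -1728 * (4*0)^3 mod 11 = 0
j = 0 * 8^(-1) mod 11 = 0

j = 0 (mod 11)


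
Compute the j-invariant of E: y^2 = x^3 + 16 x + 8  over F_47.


Delta = -16(4 a^3 + 27 b^2) mod 47 = 10
-1728 * (4 a)^3 = -1728 * (4*16)^3 mod 47 = 40
j = 40 * 10^(-1) mod 47 = 4

j = 4 (mod 47)


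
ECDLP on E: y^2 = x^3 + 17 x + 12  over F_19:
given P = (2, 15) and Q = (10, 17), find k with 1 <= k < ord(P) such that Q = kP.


Enumerate multiples of P until we hit Q = (10, 17):
  1P = (2, 15)
  2P = (13, 13)
  3P = (10, 2)
  4P = (4, 12)
  5P = (1, 12)
  6P = (6, 11)
  7P = (12, 14)
  8P = (9, 18)
  9P = (14, 7)
  10P = (14, 12)
  11P = (9, 1)
  12P = (12, 5)
  13P = (6, 8)
  14P = (1, 7)
  15P = (4, 7)
  16P = (10, 17)
Match found at i = 16.

k = 16


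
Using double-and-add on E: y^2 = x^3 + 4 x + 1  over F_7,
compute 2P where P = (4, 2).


k = 2 = 10_2 (binary, LSB first: 01)
Double-and-add from P = (4, 2):
  bit 0 = 0: acc unchanged = O
  bit 1 = 1: acc = O + (0, 1) = (0, 1)

2P = (0, 1)


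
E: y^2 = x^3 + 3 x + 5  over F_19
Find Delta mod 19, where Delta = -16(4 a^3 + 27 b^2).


4 a^3 + 27 b^2 = 4*3^3 + 27*5^2 = 108 + 675 = 783
Delta = -16 * (783) = -12528
Delta mod 19 = 12

Delta = 12 (mod 19)


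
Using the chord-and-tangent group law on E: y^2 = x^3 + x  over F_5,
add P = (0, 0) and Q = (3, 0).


P != Q, so use the chord formula.
s = (y2 - y1) / (x2 - x1) = (0) / (3) mod 5 = 0
x3 = s^2 - x1 - x2 mod 5 = 0^2 - 0 - 3 = 2
y3 = s (x1 - x3) - y1 mod 5 = 0 * (0 - 2) - 0 = 0

P + Q = (2, 0)


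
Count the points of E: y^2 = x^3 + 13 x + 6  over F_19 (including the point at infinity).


For each x in F_19, count y with y^2 = x^3 + 13 x + 6 mod 19:
  x = 0: RHS = 6, y in [5, 14]  -> 2 point(s)
  x = 1: RHS = 1, y in [1, 18]  -> 2 point(s)
  x = 5: RHS = 6, y in [5, 14]  -> 2 point(s)
  x = 9: RHS = 16, y in [4, 15]  -> 2 point(s)
  x = 11: RHS = 17, y in [6, 13]  -> 2 point(s)
  x = 12: RHS = 9, y in [3, 16]  -> 2 point(s)
  x = 13: RHS = 16, y in [4, 15]  -> 2 point(s)
  x = 14: RHS = 6, y in [5, 14]  -> 2 point(s)
  x = 15: RHS = 4, y in [2, 17]  -> 2 point(s)
  x = 16: RHS = 16, y in [4, 15]  -> 2 point(s)
  x = 18: RHS = 11, y in [7, 12]  -> 2 point(s)
Affine points: 22. Add the point at infinity: total = 23.

#E(F_19) = 23


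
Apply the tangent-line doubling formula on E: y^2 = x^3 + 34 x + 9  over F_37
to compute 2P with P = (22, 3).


Doubling: s = (3 x1^2 + a) / (2 y1)
s = (3*22^2 + 34) / (2*3) mod 37 = 1
x3 = s^2 - 2 x1 mod 37 = 1^2 - 2*22 = 31
y3 = s (x1 - x3) - y1 mod 37 = 1 * (22 - 31) - 3 = 25

2P = (31, 25)


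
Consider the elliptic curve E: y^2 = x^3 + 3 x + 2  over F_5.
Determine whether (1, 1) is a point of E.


Check whether y^2 = x^3 + 3 x + 2 (mod 5) for (x, y) = (1, 1).
LHS: y^2 = 1^2 mod 5 = 1
RHS: x^3 + 3 x + 2 = 1^3 + 3*1 + 2 mod 5 = 1
LHS = RHS

Yes, on the curve


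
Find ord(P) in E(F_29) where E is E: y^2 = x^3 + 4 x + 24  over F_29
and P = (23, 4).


Compute successive multiples of P until we hit O:
  1P = (23, 4)
  2P = (5, 16)
  3P = (24, 16)
  4P = (10, 7)
  5P = (0, 13)
  6P = (1, 0)
  7P = (0, 16)
  8P = (10, 22)
  ... (continuing to 12P)
  12P = O

ord(P) = 12


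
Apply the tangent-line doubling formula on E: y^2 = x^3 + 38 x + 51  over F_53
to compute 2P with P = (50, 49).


Doubling: s = (3 x1^2 + a) / (2 y1)
s = (3*50^2 + 38) / (2*49) mod 53 = 25
x3 = s^2 - 2 x1 mod 53 = 25^2 - 2*50 = 48
y3 = s (x1 - x3) - y1 mod 53 = 25 * (50 - 48) - 49 = 1

2P = (48, 1)


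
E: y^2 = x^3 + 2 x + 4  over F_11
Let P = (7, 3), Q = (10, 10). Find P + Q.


P != Q, so use the chord formula.
s = (y2 - y1) / (x2 - x1) = (7) / (3) mod 11 = 6
x3 = s^2 - x1 - x2 mod 11 = 6^2 - 7 - 10 = 8
y3 = s (x1 - x3) - y1 mod 11 = 6 * (7 - 8) - 3 = 2

P + Q = (8, 2)


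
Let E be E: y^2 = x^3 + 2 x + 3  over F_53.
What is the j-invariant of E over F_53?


Delta = -16(4 a^3 + 27 b^2) mod 53 = 52
-1728 * (4 a)^3 = -1728 * (4*2)^3 mod 53 = 46
j = 46 * 52^(-1) mod 53 = 7

j = 7 (mod 53)


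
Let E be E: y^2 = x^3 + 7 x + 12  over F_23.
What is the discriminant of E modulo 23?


4 a^3 + 27 b^2 = 4*7^3 + 27*12^2 = 1372 + 3888 = 5260
Delta = -16 * (5260) = -84160
Delta mod 23 = 20

Delta = 20 (mod 23)


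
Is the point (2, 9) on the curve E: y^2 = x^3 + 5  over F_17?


Check whether y^2 = x^3 + 0 x + 5 (mod 17) for (x, y) = (2, 9).
LHS: y^2 = 9^2 mod 17 = 13
RHS: x^3 + 0 x + 5 = 2^3 + 0*2 + 5 mod 17 = 13
LHS = RHS

Yes, on the curve


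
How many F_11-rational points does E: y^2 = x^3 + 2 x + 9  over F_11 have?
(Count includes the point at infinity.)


For each x in F_11, count y with y^2 = x^3 + 2 x + 9 mod 11:
  x = 0: RHS = 9, y in [3, 8]  -> 2 point(s)
  x = 1: RHS = 1, y in [1, 10]  -> 2 point(s)
  x = 3: RHS = 9, y in [3, 8]  -> 2 point(s)
  x = 4: RHS = 4, y in [2, 9]  -> 2 point(s)
  x = 5: RHS = 1, y in [1, 10]  -> 2 point(s)
  x = 7: RHS = 3, y in [5, 6]  -> 2 point(s)
  x = 8: RHS = 9, y in [3, 8]  -> 2 point(s)
Affine points: 14. Add the point at infinity: total = 15.

#E(F_11) = 15


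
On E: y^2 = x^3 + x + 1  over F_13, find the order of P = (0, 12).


Compute successive multiples of P until we hit O:
  1P = (0, 12)
  2P = (10, 6)
  3P = (7, 0)
  4P = (10, 7)
  5P = (0, 1)
  6P = O

ord(P) = 6


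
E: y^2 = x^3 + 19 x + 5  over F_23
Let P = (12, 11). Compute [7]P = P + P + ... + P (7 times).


k = 7 = 111_2 (binary, LSB first: 111)
Double-and-add from P = (12, 11):
  bit 0 = 1: acc = O + (12, 11) = (12, 11)
  bit 1 = 1: acc = (12, 11) + (11, 21) = (8, 18)
  bit 2 = 1: acc = (8, 18) + (19, 7) = (20, 17)

7P = (20, 17)


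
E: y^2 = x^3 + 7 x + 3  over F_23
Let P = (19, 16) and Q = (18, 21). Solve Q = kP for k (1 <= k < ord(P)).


Enumerate multiples of P until we hit Q = (18, 21):
  1P = (19, 16)
  2P = (9, 17)
  3P = (21, 21)
  4P = (18, 21)
Match found at i = 4.

k = 4


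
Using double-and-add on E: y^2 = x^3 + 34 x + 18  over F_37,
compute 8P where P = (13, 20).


k = 8 = 1000_2 (binary, LSB first: 0001)
Double-and-add from P = (13, 20):
  bit 0 = 0: acc unchanged = O
  bit 1 = 0: acc unchanged = O
  bit 2 = 0: acc unchanged = O
  bit 3 = 1: acc = O + (27, 26) = (27, 26)

8P = (27, 26)


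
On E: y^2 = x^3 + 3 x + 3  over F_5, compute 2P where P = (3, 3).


Doubling: s = (3 x1^2 + a) / (2 y1)
s = (3*3^2 + 3) / (2*3) mod 5 = 0
x3 = s^2 - 2 x1 mod 5 = 0^2 - 2*3 = 4
y3 = s (x1 - x3) - y1 mod 5 = 0 * (3 - 4) - 3 = 2

2P = (4, 2)


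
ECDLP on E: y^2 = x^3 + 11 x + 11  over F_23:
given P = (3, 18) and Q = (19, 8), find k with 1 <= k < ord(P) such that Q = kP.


Enumerate multiples of P until we hit Q = (19, 8):
  1P = (3, 18)
  2P = (2, 15)
  3P = (4, 2)
  4P = (19, 8)
Match found at i = 4.

k = 4


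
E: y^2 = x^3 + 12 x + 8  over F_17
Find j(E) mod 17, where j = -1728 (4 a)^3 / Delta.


Delta = -16(4 a^3 + 27 b^2) mod 17 = 4
-1728 * (4 a)^3 = -1728 * (4*12)^3 mod 17 = 8
j = 8 * 4^(-1) mod 17 = 2

j = 2 (mod 17)


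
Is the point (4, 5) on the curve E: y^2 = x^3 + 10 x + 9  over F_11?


Check whether y^2 = x^3 + 10 x + 9 (mod 11) for (x, y) = (4, 5).
LHS: y^2 = 5^2 mod 11 = 3
RHS: x^3 + 10 x + 9 = 4^3 + 10*4 + 9 mod 11 = 3
LHS = RHS

Yes, on the curve


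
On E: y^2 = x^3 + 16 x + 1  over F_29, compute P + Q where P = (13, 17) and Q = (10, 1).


P != Q, so use the chord formula.
s = (y2 - y1) / (x2 - x1) = (13) / (26) mod 29 = 15
x3 = s^2 - x1 - x2 mod 29 = 15^2 - 13 - 10 = 28
y3 = s (x1 - x3) - y1 mod 29 = 15 * (13 - 28) - 17 = 19

P + Q = (28, 19)


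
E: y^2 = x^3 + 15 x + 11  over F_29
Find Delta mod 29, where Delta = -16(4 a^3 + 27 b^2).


4 a^3 + 27 b^2 = 4*15^3 + 27*11^2 = 13500 + 3267 = 16767
Delta = -16 * (16767) = -268272
Delta mod 29 = 7

Delta = 7 (mod 29)


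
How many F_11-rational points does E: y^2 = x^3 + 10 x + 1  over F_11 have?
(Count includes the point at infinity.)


For each x in F_11, count y with y^2 = x^3 + 10 x + 1 mod 11:
  x = 0: RHS = 1, y in [1, 10]  -> 2 point(s)
  x = 1: RHS = 1, y in [1, 10]  -> 2 point(s)
  x = 3: RHS = 3, y in [5, 6]  -> 2 point(s)
  x = 5: RHS = 0, y in [0]  -> 1 point(s)
  x = 10: RHS = 1, y in [1, 10]  -> 2 point(s)
Affine points: 9. Add the point at infinity: total = 10.

#E(F_11) = 10


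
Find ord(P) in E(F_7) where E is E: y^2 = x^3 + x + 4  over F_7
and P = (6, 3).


Compute successive multiples of P until we hit O:
  1P = (6, 3)
  2P = (4, 3)
  3P = (4, 4)
  4P = (6, 4)
  5P = O

ord(P) = 5


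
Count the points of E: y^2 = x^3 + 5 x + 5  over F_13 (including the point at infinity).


For each x in F_13, count y with y^2 = x^3 + 5 x + 5 mod 13:
  x = 2: RHS = 10, y in [6, 7]  -> 2 point(s)
  x = 5: RHS = 12, y in [5, 8]  -> 2 point(s)
  x = 6: RHS = 4, y in [2, 11]  -> 2 point(s)
  x = 9: RHS = 12, y in [5, 8]  -> 2 point(s)
  x = 11: RHS = 0, y in [0]  -> 1 point(s)
  x = 12: RHS = 12, y in [5, 8]  -> 2 point(s)
Affine points: 11. Add the point at infinity: total = 12.

#E(F_13) = 12


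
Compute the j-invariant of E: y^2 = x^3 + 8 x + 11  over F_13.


Delta = -16(4 a^3 + 27 b^2) mod 13 = 6
-1728 * (4 a)^3 = -1728 * (4*8)^3 mod 13 = 8
j = 8 * 6^(-1) mod 13 = 10

j = 10 (mod 13)


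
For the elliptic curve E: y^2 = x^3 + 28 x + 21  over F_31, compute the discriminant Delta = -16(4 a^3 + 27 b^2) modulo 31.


4 a^3 + 27 b^2 = 4*28^3 + 27*21^2 = 87808 + 11907 = 99715
Delta = -16 * (99715) = -1595440
Delta mod 31 = 6

Delta = 6 (mod 31)


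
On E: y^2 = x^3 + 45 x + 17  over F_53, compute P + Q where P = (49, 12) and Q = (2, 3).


P != Q, so use the chord formula.
s = (y2 - y1) / (x2 - x1) = (44) / (6) mod 53 = 25
x3 = s^2 - x1 - x2 mod 53 = 25^2 - 49 - 2 = 44
y3 = s (x1 - x3) - y1 mod 53 = 25 * (49 - 44) - 12 = 7

P + Q = (44, 7)


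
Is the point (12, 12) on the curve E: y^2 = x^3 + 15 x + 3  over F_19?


Check whether y^2 = x^3 + 15 x + 3 (mod 19) for (x, y) = (12, 12).
LHS: y^2 = 12^2 mod 19 = 11
RHS: x^3 + 15 x + 3 = 12^3 + 15*12 + 3 mod 19 = 11
LHS = RHS

Yes, on the curve


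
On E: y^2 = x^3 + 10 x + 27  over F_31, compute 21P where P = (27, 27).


k = 21 = 10101_2 (binary, LSB first: 10101)
Double-and-add from P = (27, 27):
  bit 0 = 1: acc = O + (27, 27) = (27, 27)
  bit 1 = 0: acc unchanged = (27, 27)
  bit 2 = 1: acc = (27, 27) + (1, 10) = (22, 18)
  bit 3 = 0: acc unchanged = (22, 18)
  bit 4 = 1: acc = (22, 18) + (4, 10) = (14, 20)

21P = (14, 20)


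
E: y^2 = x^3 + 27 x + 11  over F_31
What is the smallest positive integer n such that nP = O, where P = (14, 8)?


Compute successive multiples of P until we hit O:
  1P = (14, 8)
  2P = (10, 14)
  3P = (17, 12)
  4P = (19, 6)
  5P = (18, 6)
  6P = (7, 4)
  7P = (4, 11)
  8P = (1, 16)
  ... (continuing to 26P)
  26P = O

ord(P) = 26


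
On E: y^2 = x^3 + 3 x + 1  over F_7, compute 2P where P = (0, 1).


Doubling: s = (3 x1^2 + a) / (2 y1)
s = (3*0^2 + 3) / (2*1) mod 7 = 5
x3 = s^2 - 2 x1 mod 7 = 5^2 - 2*0 = 4
y3 = s (x1 - x3) - y1 mod 7 = 5 * (0 - 4) - 1 = 0

2P = (4, 0)


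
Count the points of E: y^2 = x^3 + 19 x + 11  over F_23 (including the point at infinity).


For each x in F_23, count y with y^2 = x^3 + 19 x + 11 mod 23:
  x = 1: RHS = 8, y in [10, 13]  -> 2 point(s)
  x = 3: RHS = 3, y in [7, 16]  -> 2 point(s)
  x = 4: RHS = 13, y in [6, 17]  -> 2 point(s)
  x = 5: RHS = 1, y in [1, 22]  -> 2 point(s)
  x = 7: RHS = 4, y in [2, 21]  -> 2 point(s)
  x = 8: RHS = 8, y in [10, 13]  -> 2 point(s)
  x = 12: RHS = 12, y in [9, 14]  -> 2 point(s)
  x = 14: RHS = 8, y in [10, 13]  -> 2 point(s)
  x = 16: RHS = 18, y in [8, 15]  -> 2 point(s)
  x = 17: RHS = 3, y in [7, 16]  -> 2 point(s)
  x = 19: RHS = 9, y in [3, 20]  -> 2 point(s)
Affine points: 22. Add the point at infinity: total = 23.

#E(F_23) = 23
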